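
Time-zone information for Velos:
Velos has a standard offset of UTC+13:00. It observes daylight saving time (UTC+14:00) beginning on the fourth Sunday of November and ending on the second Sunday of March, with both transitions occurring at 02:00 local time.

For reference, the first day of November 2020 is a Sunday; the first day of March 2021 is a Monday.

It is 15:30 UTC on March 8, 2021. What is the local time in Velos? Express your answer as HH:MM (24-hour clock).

05:30

1 November 2020 is a Sunday, so the first Sunday is November 1 and the fourth is November 22.
1 March 2021 is a Monday, so the first Sunday is March 7 and the second is March 14.
At the standard offset (UTC+13:00), 15:30 UTC + 13h = 04:30 Velos standard time (rolling into the next day, 9 March 2021).
The standard-time date in Velos, March 9, 2021, falls between 22 November 2020 and 14 March 2021, so daylight saving is in effect and Velos is at UTC+14:00.
15:30 UTC + 14h = 05:30 local (rolling into the next day, 9 March 2021).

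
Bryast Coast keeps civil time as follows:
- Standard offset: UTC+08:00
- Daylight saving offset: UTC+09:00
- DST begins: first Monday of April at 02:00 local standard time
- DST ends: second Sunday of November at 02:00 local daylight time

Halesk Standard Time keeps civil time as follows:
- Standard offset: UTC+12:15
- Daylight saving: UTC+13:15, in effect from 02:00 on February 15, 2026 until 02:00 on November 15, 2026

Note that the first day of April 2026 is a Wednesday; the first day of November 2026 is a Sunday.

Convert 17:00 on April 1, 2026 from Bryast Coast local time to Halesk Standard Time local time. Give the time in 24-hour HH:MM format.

22:15

1 April 2026 is a Wednesday, so the first Monday is April 6.
1 November 2026 is a Sunday, so the first Sunday is November 1 and the second is November 8.
April 1, 2026 does not fall between 6 April and 8 November, so daylight saving is not in effect and Bryast Coast is at UTC+08:00.
17:00 Bryast Coast − 8h = 09:00 UTC.
At the standard offset (UTC+12:15), 09:00 UTC + 12h15m = 21:15 Halesk Standard Time standard time.
The standard-time date in Halesk Standard Time, April 1, 2026, falls between 15 February and 15 November, so daylight saving is in effect and Halesk Standard Time is at UTC+13:15.
09:00 UTC + 13h15m = 22:15 Halesk Standard Time.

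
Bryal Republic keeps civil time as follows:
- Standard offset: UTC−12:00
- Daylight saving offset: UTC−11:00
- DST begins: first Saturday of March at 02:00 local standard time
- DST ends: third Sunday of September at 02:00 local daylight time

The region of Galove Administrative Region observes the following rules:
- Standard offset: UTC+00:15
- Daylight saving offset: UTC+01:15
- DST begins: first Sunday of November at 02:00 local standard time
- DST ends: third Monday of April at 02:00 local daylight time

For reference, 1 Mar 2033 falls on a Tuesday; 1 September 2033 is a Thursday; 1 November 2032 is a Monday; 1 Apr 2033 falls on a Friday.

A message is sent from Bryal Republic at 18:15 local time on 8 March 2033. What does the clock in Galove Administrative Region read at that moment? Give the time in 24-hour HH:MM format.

1 March 2033 is a Tuesday, so the first Saturday is March 5.
1 September 2033 is a Thursday, so the first Sunday is September 4 and the third is September 18.
8 March 2033 falls between 5 March and 18 September, so daylight saving is in effect and Bryal Republic is at UTC−11:00.
18:15 Bryal Republic + 11h = 05:15 UTC (rolling into the next day, 9 March 2033).
1 November 2032 is a Monday, so the first Sunday is November 7.
1 April 2033 is a Friday, so the first Monday is April 4 and the third is April 18.
At the standard offset (UTC+00:15), 05:15 UTC + 0h15m = 05:30 Galove Administrative Region standard time.
The standard-time date in Galove Administrative Region, 9 March 2033, lies within the daylight-saving period (7 November 2032 – 18 April 2033), so Galove Administrative Region is on daylight time, UTC+01:15.
05:15 UTC + 1h15m = 06:30 Galove Administrative Region.

06:30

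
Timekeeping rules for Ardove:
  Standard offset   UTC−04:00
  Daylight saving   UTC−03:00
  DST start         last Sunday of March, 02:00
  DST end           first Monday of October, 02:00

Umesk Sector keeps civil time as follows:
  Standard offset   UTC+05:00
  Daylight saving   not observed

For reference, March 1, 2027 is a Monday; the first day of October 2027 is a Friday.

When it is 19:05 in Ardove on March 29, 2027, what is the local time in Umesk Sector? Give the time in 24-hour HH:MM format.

03:05

1 March 2027 is a Monday, so Sundays fall on 7, 14, 21, 28; the last is March 28.
1 October 2027 is a Friday, so the first Monday is October 4.
Daylight saving runs 28 March – 4 October; March 29, 2027 is inside that window, so Ardove is at UTC−03:00.
19:05 Ardove + 3h = 22:05 UTC.
Umesk Sector has no daylight saving, so its offset is UTC+05:00 year-round.
22:05 UTC + 5h = 03:05 Umesk Sector (rolling into the next day, 30 March 2027).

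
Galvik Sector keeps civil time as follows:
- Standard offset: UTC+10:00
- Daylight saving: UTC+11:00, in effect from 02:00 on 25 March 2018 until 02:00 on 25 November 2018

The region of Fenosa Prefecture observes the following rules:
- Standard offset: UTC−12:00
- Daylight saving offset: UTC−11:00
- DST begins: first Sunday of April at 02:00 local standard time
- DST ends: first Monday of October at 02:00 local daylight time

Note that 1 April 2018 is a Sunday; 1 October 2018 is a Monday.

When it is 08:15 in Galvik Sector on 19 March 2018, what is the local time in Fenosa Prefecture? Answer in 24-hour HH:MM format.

Daylight saving runs 25 March – 25 November; 19 March 2018 is outside that window, so Galvik Sector is on standard time at UTC+10:00.
08:15 Galvik Sector − 10h = 22:15 UTC (rolling into the previous day, 18 March 2018).
1 April 2018 is a Sunday, so the first Sunday is April 1.
1 October 2018 is a Monday, so the first Monday is October 1.
At the standard offset (UTC−12:00), 22:15 UTC − 12h = 10:15 Fenosa Prefecture standard time.
The standard-time date in Fenosa Prefecture, 18 March 2018, does not fall between 1 April and 1 October, so daylight saving is not in effect and Fenosa Prefecture is at UTC−12:00.
22:15 UTC − 12h = 10:15 Fenosa Prefecture.

10:15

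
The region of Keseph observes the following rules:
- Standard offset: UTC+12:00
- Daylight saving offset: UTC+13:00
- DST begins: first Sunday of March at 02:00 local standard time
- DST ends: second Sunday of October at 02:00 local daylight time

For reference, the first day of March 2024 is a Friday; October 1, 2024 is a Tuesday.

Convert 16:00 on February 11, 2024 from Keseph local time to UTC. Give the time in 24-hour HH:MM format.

04:00

1 March 2024 is a Friday, so the first Sunday is March 3.
1 October 2024 is a Tuesday, so the first Sunday is October 6 and the second is October 13.
February 11, 2024 does not fall between 3 March and 13 October, so daylight saving is not in effect and Keseph is at UTC+12:00.
16:00 local − 12h = 04:00 UTC.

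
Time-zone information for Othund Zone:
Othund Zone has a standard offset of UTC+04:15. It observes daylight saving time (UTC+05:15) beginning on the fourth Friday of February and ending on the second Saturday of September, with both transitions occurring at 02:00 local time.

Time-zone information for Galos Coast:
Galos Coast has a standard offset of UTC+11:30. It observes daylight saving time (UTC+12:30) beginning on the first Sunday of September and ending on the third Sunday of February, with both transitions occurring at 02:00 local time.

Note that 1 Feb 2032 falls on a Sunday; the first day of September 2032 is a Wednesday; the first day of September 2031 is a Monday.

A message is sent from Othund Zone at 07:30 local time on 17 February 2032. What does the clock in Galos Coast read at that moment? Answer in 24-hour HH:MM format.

14:45

1 February 2032 is a Sunday, so the first Friday is February 6 and the fourth is February 27.
1 September 2032 is a Wednesday, so the first Saturday is September 4 and the second is September 11.
17 February 2032 is outside the daylight-saving period (27 February – 11 September), so Othund Zone is on standard time, UTC+04:15.
07:30 Othund Zone − 4h15m = 03:15 UTC.
1 September 2031 is a Monday, so the first Sunday is September 7.
1 February 2032 is a Sunday, so the first Sunday is February 1 and the third is February 15.
At the standard offset (UTC+11:30), 03:15 UTC + 11h30m = 14:45 Galos Coast standard time.
Daylight saving runs 7 September 2031 – 15 February 2032; the standard-time date in Galos Coast, 17 February 2032, is outside that window, so Galos Coast is on standard time at UTC+11:30.
03:15 UTC + 11h30m = 14:45 Galos Coast.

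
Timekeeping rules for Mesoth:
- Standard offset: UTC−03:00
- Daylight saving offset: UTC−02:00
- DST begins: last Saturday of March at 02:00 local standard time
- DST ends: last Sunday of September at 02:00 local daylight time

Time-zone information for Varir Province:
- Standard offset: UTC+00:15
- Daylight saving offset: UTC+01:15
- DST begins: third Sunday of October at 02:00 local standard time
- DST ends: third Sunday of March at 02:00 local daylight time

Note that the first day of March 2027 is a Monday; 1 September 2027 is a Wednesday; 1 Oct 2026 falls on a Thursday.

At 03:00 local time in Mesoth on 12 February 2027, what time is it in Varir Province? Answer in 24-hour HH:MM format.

1 March 2027 is a Monday, so Saturdays fall on 6, 13, 20, 27; the last is March 27.
1 September 2027 is a Wednesday, so Sundays fall on 5, 12, 19, 26; the last is September 26.
12 February 2027 is outside the daylight-saving period (27 March – 26 September), so Mesoth is on standard time, UTC−03:00.
03:00 Mesoth + 3h = 06:00 UTC.
1 October 2026 is a Thursday, so the first Sunday is October 4 and the third is October 18.
1 March 2027 is a Monday, so the first Sunday is March 7 and the third is March 21.
At the standard offset (UTC+00:15), 06:00 UTC + 0h15m = 06:15 Varir Province standard time.
Daylight saving runs 18 October 2026 – 21 March 2027; the standard-time date in Varir Province, 12 February 2027, is inside that window, so Varir Province is at UTC+01:15.
06:00 UTC + 1h15m = 07:15 Varir Province.

07:15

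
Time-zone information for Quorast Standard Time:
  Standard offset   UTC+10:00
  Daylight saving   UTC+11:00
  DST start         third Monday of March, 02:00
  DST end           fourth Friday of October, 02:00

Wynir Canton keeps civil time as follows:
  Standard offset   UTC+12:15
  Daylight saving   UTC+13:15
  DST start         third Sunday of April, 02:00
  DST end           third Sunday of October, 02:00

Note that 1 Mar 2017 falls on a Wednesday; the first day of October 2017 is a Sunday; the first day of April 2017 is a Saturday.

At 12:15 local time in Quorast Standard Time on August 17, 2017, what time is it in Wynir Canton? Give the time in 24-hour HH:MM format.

14:30

1 March 2017 is a Wednesday, so the first Monday is March 6 and the third is March 20.
1 October 2017 is a Sunday, so the first Friday is October 6 and the fourth is October 27.
August 17, 2017 lies within the daylight-saving period (20 March – 27 October), so Quorast Standard Time is on daylight time, UTC+11:00.
12:15 Quorast Standard Time − 11h = 01:15 UTC.
1 April 2017 is a Saturday, so the first Sunday is April 2 and the third is April 16.
1 October 2017 is a Sunday, so the first Sunday is October 1 and the third is October 15.
At the standard offset (UTC+12:15), 01:15 UTC + 12h15m = 13:30 Wynir Canton standard time.
Daylight saving runs 16 April – 15 October; the standard-time date in Wynir Canton, August 17, 2017, is inside that window, so Wynir Canton is at UTC+13:15.
01:15 UTC + 13h15m = 14:30 Wynir Canton.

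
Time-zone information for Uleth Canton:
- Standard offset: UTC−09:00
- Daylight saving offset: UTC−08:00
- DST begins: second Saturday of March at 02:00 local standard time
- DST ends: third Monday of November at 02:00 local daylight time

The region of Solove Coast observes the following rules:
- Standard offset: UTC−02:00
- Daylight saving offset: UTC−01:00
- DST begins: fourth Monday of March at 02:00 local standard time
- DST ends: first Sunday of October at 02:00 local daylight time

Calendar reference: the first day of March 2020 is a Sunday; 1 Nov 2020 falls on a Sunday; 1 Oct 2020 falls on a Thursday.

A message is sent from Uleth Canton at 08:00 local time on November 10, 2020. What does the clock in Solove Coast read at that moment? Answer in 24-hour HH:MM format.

14:00

1 March 2020 is a Sunday, so the first Saturday is March 7 and the second is March 14.
1 November 2020 is a Sunday, so the first Monday is November 2 and the third is November 16.
November 10, 2020 lies within the daylight-saving period (14 March – 16 November), so Uleth Canton is on daylight time, UTC−08:00.
08:00 Uleth Canton + 8h = 16:00 UTC.
1 March 2020 is a Sunday, so the first Monday is March 2 and the fourth is March 23.
1 October 2020 is a Thursday, so the first Sunday is October 4.
At the standard offset (UTC−02:00), 16:00 UTC − 2h = 14:00 Solove Coast standard time.
The standard-time date in Solove Coast, November 10, 2020, is outside the daylight-saving period (23 March – 4 October), so Solove Coast is on standard time, UTC−02:00.
16:00 UTC − 2h = 14:00 Solove Coast.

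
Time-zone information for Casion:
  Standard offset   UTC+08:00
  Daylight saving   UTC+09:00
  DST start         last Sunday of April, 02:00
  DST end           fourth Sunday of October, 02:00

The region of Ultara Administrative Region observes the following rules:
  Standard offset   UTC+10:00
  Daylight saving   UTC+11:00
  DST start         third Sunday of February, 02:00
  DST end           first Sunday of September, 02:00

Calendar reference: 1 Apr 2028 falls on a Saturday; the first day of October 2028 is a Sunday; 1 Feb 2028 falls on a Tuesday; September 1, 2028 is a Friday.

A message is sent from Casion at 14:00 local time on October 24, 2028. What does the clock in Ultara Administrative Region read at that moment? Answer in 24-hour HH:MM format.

1 April 2028 is a Saturday, so Sundays fall on 2, 9, 16, 23, 30; the last is April 30.
1 October 2028 is a Sunday, so the first Sunday is October 1 and the fourth is October 22.
October 24, 2028 does not fall between 30 April and 22 October, so daylight saving is not in effect and Casion is at UTC+08:00.
14:00 Casion − 8h = 06:00 UTC.
1 February 2028 is a Tuesday, so the first Sunday is February 6 and the third is February 20.
1 September 2028 is a Friday, so the first Sunday is September 3.
At the standard offset (UTC+10:00), 06:00 UTC + 10h = 16:00 Ultara Administrative Region standard time.
The standard-time date in Ultara Administrative Region, October 24, 2028, is outside the daylight-saving period (20 February – 3 September), so Ultara Administrative Region is on standard time, UTC+10:00.
06:00 UTC + 10h = 16:00 Ultara Administrative Region.

16:00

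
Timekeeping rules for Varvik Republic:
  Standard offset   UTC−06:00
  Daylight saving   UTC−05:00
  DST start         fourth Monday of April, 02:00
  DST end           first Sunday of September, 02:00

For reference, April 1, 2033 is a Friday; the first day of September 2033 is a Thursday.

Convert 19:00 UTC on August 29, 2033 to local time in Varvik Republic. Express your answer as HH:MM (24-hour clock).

1 April 2033 is a Friday, so the first Monday is April 4 and the fourth is April 25.
1 September 2033 is a Thursday, so the first Sunday is September 4.
At the standard offset (UTC−06:00), 19:00 UTC − 6h = 13:00 Varvik Republic standard time.
The standard-time date in Varvik Republic, August 29, 2033, lies within the daylight-saving period (25 April – 4 September), so Varvik Republic is on daylight time, UTC−05:00.
19:00 UTC − 5h = 14:00 local.

14:00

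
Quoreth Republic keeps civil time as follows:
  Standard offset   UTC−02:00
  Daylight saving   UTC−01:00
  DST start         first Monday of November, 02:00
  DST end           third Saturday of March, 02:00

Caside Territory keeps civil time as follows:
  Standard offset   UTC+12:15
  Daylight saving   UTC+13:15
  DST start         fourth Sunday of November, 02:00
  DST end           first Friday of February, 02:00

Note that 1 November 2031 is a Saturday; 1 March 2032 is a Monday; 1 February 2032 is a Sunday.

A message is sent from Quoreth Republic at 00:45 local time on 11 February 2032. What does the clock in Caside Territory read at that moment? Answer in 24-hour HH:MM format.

14:00

1 November 2031 is a Saturday, so the first Monday is November 3.
1 March 2032 is a Monday, so the first Saturday is March 6 and the third is March 20.
Daylight saving runs 3 November 2031 – 20 March 2032; 11 February 2032 is inside that window, so Quoreth Republic is at UTC−01:00.
00:45 Quoreth Republic + 1h = 01:45 UTC.
1 November 2031 is a Saturday, so the first Sunday is November 2 and the fourth is November 23.
1 February 2032 is a Sunday, so the first Friday is February 6.
At the standard offset (UTC+12:15), 01:45 UTC + 12h15m = 14:00 Caside Territory standard time.
The standard-time date in Caside Territory, 11 February 2032, is outside the daylight-saving period (23 November 2031 – 6 February 2032), so Caside Territory is on standard time, UTC+12:15.
01:45 UTC + 12h15m = 14:00 Caside Territory.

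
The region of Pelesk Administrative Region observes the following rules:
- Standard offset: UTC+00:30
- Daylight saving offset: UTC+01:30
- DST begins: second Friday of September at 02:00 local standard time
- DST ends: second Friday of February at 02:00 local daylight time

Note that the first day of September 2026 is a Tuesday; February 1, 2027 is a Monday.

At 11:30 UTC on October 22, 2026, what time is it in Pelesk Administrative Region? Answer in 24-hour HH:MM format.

13:00

1 September 2026 is a Tuesday, so the first Friday is September 4 and the second is September 11.
1 February 2027 is a Monday, so the first Friday is February 5 and the second is February 12.
At the standard offset (UTC+00:30), 11:30 UTC + 0h30m = 12:00 Pelesk Administrative Region standard time.
Daylight saving runs 11 September 2026 – 12 February 2027; the standard-time date in Pelesk Administrative Region, October 22, 2026, is inside that window, so Pelesk Administrative Region is at UTC+01:30.
11:30 UTC + 1h30m = 13:00 local.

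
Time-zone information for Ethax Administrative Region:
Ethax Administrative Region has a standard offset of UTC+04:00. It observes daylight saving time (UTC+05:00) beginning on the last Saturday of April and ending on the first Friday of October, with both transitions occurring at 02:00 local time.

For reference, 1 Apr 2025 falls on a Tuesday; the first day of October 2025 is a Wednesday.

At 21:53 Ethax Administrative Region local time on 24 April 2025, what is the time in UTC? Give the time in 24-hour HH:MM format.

17:53

1 April 2025 is a Tuesday, so Saturdays fall on 5, 12, 19, 26; the last is April 26.
1 October 2025 is a Wednesday, so the first Friday is October 3.
24 April 2025 does not fall between 26 April and 3 October, so daylight saving is not in effect and Ethax Administrative Region is at UTC+04:00.
21:53 local − 4h = 17:53 UTC.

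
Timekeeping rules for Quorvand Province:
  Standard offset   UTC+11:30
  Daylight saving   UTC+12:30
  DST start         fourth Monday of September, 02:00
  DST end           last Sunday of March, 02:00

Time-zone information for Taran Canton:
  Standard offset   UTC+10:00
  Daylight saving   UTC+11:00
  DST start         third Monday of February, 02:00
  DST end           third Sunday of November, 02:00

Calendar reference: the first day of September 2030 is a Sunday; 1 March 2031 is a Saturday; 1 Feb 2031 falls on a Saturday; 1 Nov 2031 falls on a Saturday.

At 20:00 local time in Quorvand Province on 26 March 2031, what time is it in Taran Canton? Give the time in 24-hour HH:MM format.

18:30

1 September 2030 is a Sunday, so the first Monday is September 2 and the fourth is September 23.
1 March 2031 is a Saturday, so Sundays fall on 2, 9, 16, 23, 30; the last is March 30.
26 March 2031 lies within the daylight-saving period (23 September 2030 – 30 March 2031), so Quorvand Province is on daylight time, UTC+12:30.
20:00 Quorvand Province − 12h30m = 07:30 UTC.
1 February 2031 is a Saturday, so the first Monday is February 3 and the third is February 17.
1 November 2031 is a Saturday, so the first Sunday is November 2 and the third is November 16.
At the standard offset (UTC+10:00), 07:30 UTC + 10h = 17:30 Taran Canton standard time.
The standard-time date in Taran Canton, 26 March 2031, falls between 17 February and 16 November, so daylight saving is in effect and Taran Canton is at UTC+11:00.
07:30 UTC + 11h = 18:30 Taran Canton.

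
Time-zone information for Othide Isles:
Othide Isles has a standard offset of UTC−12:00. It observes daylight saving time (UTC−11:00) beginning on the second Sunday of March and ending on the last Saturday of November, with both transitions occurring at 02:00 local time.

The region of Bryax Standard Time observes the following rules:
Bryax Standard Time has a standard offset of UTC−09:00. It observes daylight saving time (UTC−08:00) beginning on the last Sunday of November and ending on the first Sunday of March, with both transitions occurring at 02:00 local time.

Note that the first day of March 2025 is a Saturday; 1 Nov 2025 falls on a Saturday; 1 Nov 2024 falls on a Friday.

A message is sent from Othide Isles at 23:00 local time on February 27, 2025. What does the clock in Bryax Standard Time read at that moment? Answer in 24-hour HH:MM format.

03:00

1 March 2025 is a Saturday, so the first Sunday is March 2 and the second is March 9.
1 November 2025 is a Saturday, so Saturdays fall on 1, 8, 15, 22, 29; the last is November 29.
Daylight saving runs 9 March – 29 November; February 27, 2025 is outside that window, so Othide Isles is on standard time at UTC−12:00.
23:00 Othide Isles + 12h = 11:00 UTC (rolling into the next day, 28 February 2025).
1 November 2024 is a Friday, so Sundays fall on 3, 10, 17, 24; the last is November 24.
1 March 2025 is a Saturday, so the first Sunday is March 2.
At the standard offset (UTC−09:00), 11:00 UTC − 9h = 02:00 Bryax Standard Time standard time.
Daylight saving runs 24 November 2024 – 2 March 2025; the standard-time date in Bryax Standard Time, February 28, 2025, is inside that window, so Bryax Standard Time is at UTC−08:00.
11:00 UTC − 8h = 03:00 Bryax Standard Time.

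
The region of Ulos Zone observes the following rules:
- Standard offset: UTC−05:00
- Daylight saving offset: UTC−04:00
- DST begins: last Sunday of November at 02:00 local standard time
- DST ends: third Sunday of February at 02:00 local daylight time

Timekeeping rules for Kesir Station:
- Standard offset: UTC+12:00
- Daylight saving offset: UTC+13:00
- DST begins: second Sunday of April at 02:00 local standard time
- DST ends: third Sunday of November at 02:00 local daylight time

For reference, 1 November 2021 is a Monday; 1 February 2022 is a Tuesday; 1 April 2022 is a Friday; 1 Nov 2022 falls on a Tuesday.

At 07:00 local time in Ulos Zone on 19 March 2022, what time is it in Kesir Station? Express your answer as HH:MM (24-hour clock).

00:00

1 November 2021 is a Monday, so Sundays fall on 7, 14, 21, 28; the last is November 28.
1 February 2022 is a Tuesday, so the first Sunday is February 6 and the third is February 20.
19 March 2022 is outside the daylight-saving period (28 November 2021 – 20 February 2022), so Ulos Zone is on standard time, UTC−05:00.
07:00 Ulos Zone + 5h = 12:00 UTC.
1 April 2022 is a Friday, so the first Sunday is April 3 and the second is April 10.
1 November 2022 is a Tuesday, so the first Sunday is November 6 and the third is November 20.
At the standard offset (UTC+12:00), 12:00 UTC + 12h = 00:00 Kesir Station standard time (rolling into the next day, 20 March 2022).
Daylight saving runs 10 April – 20 November; the standard-time date in Kesir Station, 20 March 2022, is outside that window, so Kesir Station is on standard time at UTC+12:00.
12:00 UTC + 12h = 00:00 Kesir Station (rolling into the next day, 20 March 2022).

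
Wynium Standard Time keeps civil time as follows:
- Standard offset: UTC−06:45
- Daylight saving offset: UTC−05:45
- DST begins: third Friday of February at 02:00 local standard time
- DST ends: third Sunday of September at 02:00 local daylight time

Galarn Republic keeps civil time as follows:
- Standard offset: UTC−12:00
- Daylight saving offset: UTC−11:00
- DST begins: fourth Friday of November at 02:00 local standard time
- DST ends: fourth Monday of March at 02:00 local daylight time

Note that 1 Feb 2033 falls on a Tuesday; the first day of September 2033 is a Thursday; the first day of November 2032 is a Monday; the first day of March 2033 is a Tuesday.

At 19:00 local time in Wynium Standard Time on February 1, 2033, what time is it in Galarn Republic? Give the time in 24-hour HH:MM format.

14:45

1 February 2033 is a Tuesday, so the first Friday is February 4 and the third is February 18.
1 September 2033 is a Thursday, so the first Sunday is September 4 and the third is September 18.
February 1, 2033 does not fall between 18 February and 18 September, so daylight saving is not in effect and Wynium Standard Time is at UTC−06:45.
19:00 Wynium Standard Time + 6h45m = 01:45 UTC (rolling into the next day, 2 February 2033).
1 November 2032 is a Monday, so the first Friday is November 5 and the fourth is November 26.
1 March 2033 is a Tuesday, so the first Monday is March 7 and the fourth is March 28.
At the standard offset (UTC−12:00), 01:45 UTC − 12h = 13:45 Galarn Republic standard time (rolling into the previous day, 1 February 2033).
The standard-time date in Galarn Republic, February 1, 2033, falls between 26 November 2032 and 28 March 2033, so daylight saving is in effect and Galarn Republic is at UTC−11:00.
01:45 UTC − 11h = 14:45 Galarn Republic (rolling into the previous day, 1 February 2033).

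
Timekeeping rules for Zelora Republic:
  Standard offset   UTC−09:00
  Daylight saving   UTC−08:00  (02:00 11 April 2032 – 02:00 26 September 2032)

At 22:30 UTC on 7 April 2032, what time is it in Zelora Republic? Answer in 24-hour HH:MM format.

13:30

At the standard offset (UTC−09:00), 22:30 UTC − 9h = 13:30 Zelora Republic standard time.
Daylight saving runs 11 April – 26 September; the standard-time date in Zelora Republic, 7 April 2032, is outside that window, so Zelora Republic is on standard time at UTC−09:00.
22:30 UTC − 9h = 13:30 local.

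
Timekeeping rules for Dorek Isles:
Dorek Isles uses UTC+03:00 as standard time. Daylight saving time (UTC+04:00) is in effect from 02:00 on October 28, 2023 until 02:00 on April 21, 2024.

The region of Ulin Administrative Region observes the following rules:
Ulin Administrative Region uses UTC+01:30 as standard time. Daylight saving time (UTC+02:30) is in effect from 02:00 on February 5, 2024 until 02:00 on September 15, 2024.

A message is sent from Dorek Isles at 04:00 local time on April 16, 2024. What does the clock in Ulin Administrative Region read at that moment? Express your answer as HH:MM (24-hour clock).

02:30

Daylight saving runs 28 October 2023 – 21 April 2024; April 16, 2024 is inside that window, so Dorek Isles is at UTC+04:00.
04:00 Dorek Isles − 4h = 00:00 UTC.
At the standard offset (UTC+01:30), 00:00 UTC + 1h30m = 01:30 Ulin Administrative Region standard time.
Daylight saving runs 5 February – 15 September; the standard-time date in Ulin Administrative Region, April 16, 2024, is inside that window, so Ulin Administrative Region is at UTC+02:30.
00:00 UTC + 2h30m = 02:30 Ulin Administrative Region.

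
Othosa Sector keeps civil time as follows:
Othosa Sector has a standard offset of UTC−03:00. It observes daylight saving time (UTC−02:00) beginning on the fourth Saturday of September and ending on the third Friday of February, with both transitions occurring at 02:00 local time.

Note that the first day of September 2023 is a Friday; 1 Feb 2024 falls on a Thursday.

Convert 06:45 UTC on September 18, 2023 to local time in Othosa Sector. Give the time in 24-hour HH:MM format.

03:45

1 September 2023 is a Friday, so the first Saturday is September 2 and the fourth is September 23.
1 February 2024 is a Thursday, so the first Friday is February 2 and the third is February 16.
At the standard offset (UTC−03:00), 06:45 UTC − 3h = 03:45 Othosa Sector standard time.
The standard-time date in Othosa Sector, September 18, 2023, does not fall between 23 September 2023 and 16 February 2024, so daylight saving is not in effect and Othosa Sector is at UTC−03:00.
06:45 UTC − 3h = 03:45 local.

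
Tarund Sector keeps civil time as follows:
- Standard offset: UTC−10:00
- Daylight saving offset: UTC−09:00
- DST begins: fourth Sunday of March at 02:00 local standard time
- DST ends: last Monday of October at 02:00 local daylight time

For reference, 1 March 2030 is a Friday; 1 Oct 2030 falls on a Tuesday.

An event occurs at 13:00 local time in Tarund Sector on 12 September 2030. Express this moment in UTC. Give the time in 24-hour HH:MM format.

1 March 2030 is a Friday, so the first Sunday is March 3 and the fourth is March 24.
1 October 2030 is a Tuesday, so Mondays fall on 7, 14, 21, 28; the last is October 28.
Daylight saving runs 24 March – 28 October; 12 September 2030 is inside that window, so Tarund Sector is at UTC−09:00.
13:00 local + 9h = 22:00 UTC.

22:00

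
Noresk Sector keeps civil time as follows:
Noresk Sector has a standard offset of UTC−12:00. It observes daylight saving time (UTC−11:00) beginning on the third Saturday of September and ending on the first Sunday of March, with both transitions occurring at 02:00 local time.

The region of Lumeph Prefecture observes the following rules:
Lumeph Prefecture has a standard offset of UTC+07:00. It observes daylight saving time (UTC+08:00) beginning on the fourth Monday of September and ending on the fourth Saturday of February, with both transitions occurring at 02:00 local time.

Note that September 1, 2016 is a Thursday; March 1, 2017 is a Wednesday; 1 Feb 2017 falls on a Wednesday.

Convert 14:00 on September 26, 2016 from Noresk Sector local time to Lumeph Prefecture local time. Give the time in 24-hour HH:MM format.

09:00

1 September 2016 is a Thursday, so the first Saturday is September 3 and the third is September 17.
1 March 2017 is a Wednesday, so the first Sunday is March 5.
Daylight saving runs 17 September 2016 – 5 March 2017; September 26, 2016 is inside that window, so Noresk Sector is at UTC−11:00.
14:00 Noresk Sector + 11h = 01:00 UTC (rolling into the next day, 27 September 2016).
1 September 2016 is a Thursday, so the first Monday is September 5 and the fourth is September 26.
1 February 2017 is a Wednesday, so the first Saturday is February 4 and the fourth is February 25.
At the standard offset (UTC+07:00), 01:00 UTC + 7h = 08:00 Lumeph Prefecture standard time.
The standard-time date in Lumeph Prefecture, September 27, 2016, lies within the daylight-saving period (26 September 2016 – 25 February 2017), so Lumeph Prefecture is on daylight time, UTC+08:00.
01:00 UTC + 8h = 09:00 Lumeph Prefecture.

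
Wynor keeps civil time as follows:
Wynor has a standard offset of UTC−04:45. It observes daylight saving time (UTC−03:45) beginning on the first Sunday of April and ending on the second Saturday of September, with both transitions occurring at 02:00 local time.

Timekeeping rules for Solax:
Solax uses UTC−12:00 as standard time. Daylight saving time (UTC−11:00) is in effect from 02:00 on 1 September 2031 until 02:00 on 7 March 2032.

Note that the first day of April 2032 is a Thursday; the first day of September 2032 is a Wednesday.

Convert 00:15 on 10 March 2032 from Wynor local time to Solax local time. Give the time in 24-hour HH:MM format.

1 April 2032 is a Thursday, so the first Sunday is April 4.
1 September 2032 is a Wednesday, so the first Saturday is September 4 and the second is September 11.
Daylight saving runs 4 April – 11 September; 10 March 2032 is outside that window, so Wynor is on standard time at UTC−04:45.
00:15 Wynor + 4h45m = 05:00 UTC.
At the standard offset (UTC−12:00), 05:00 UTC − 12h = 17:00 Solax standard time (rolling into the previous day, 9 March 2032).
The standard-time date in Solax, 9 March 2032, does not fall between 1 September 2031 and 7 March 2032, so daylight saving is not in effect and Solax is at UTC−12:00.
05:00 UTC − 12h = 17:00 Solax (rolling into the previous day, 9 March 2032).

17:00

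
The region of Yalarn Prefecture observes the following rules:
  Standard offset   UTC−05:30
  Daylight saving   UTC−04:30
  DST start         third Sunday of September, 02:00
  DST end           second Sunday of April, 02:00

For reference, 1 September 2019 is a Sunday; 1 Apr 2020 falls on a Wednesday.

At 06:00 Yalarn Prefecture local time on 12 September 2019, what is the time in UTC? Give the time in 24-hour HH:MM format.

11:30

1 September 2019 is a Sunday, so the first Sunday is September 1 and the third is September 15.
1 April 2020 is a Wednesday, so the first Sunday is April 5 and the second is April 12.
12 September 2019 is outside the daylight-saving period (15 September 2019 – 12 April 2020), so Yalarn Prefecture is on standard time, UTC−05:30.
06:00 local + 5h30m = 11:30 UTC.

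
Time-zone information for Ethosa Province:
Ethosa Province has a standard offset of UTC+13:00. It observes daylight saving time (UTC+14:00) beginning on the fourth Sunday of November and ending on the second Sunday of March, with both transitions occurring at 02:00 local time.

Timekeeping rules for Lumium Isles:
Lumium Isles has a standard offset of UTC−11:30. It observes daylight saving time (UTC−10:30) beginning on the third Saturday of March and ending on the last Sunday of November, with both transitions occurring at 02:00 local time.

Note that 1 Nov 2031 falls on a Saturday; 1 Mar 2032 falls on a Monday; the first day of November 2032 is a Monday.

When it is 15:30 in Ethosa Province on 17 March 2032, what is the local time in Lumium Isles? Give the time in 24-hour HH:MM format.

1 November 2031 is a Saturday, so the first Sunday is November 2 and the fourth is November 23.
1 March 2032 is a Monday, so the first Sunday is March 7 and the second is March 14.
17 March 2032 does not fall between 23 November 2031 and 14 March 2032, so daylight saving is not in effect and Ethosa Province is at UTC+13:00.
15:30 Ethosa Province − 13h = 02:30 UTC.
1 March 2032 is a Monday, so the first Saturday is March 6 and the third is March 20.
1 November 2032 is a Monday, so Sundays fall on 7, 14, 21, 28; the last is November 28.
At the standard offset (UTC−11:30), 02:30 UTC − 11h30m = 15:00 Lumium Isles standard time (rolling into the previous day, 16 March 2032).
The standard-time date in Lumium Isles, 16 March 2032, does not fall between 20 March and 28 November, so daylight saving is not in effect and Lumium Isles is at UTC−11:30.
02:30 UTC − 11h30m = 15:00 Lumium Isles (rolling into the previous day, 16 March 2032).

15:00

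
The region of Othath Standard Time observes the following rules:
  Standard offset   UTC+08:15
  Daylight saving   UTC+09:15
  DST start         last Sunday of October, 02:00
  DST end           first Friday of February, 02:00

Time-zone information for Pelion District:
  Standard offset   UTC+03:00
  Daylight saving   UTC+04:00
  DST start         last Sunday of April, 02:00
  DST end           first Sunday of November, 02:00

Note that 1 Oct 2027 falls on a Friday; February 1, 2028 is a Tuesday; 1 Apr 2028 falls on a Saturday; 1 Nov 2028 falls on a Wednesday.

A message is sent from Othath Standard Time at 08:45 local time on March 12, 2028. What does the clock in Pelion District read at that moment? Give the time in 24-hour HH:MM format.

1 October 2027 is a Friday, so Sundays fall on 3, 10, 17, 24, 31; the last is October 31.
1 February 2028 is a Tuesday, so the first Friday is February 4.
March 12, 2028 does not fall between 31 October 2027 and 4 February 2028, so daylight saving is not in effect and Othath Standard Time is at UTC+08:15.
08:45 Othath Standard Time − 8h15m = 00:30 UTC.
1 April 2028 is a Saturday, so Sundays fall on 2, 9, 16, 23, 30; the last is April 30.
1 November 2028 is a Wednesday, so the first Sunday is November 5.
At the standard offset (UTC+03:00), 00:30 UTC + 3h = 03:30 Pelion District standard time.
The standard-time date in Pelion District, March 12, 2028, is outside the daylight-saving period (30 April – 5 November), so Pelion District is on standard time, UTC+03:00.
00:30 UTC + 3h = 03:30 Pelion District.

03:30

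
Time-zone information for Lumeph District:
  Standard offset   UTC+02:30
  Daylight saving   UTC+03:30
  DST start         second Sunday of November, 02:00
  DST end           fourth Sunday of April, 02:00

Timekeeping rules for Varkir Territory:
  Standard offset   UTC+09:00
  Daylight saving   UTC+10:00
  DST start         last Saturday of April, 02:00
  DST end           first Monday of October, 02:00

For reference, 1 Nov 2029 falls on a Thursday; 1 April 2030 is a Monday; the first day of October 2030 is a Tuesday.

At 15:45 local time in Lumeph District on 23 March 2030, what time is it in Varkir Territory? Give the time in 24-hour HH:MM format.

21:15

1 November 2029 is a Thursday, so the first Sunday is November 4 and the second is November 11.
1 April 2030 is a Monday, so the first Sunday is April 7 and the fourth is April 28.
Daylight saving runs 11 November 2029 – 28 April 2030; 23 March 2030 is inside that window, so Lumeph District is at UTC+03:30.
15:45 Lumeph District − 3h30m = 12:15 UTC.
1 April 2030 is a Monday, so Saturdays fall on 6, 13, 20, 27; the last is April 27.
1 October 2030 is a Tuesday, so the first Monday is October 7.
At the standard offset (UTC+09:00), 12:15 UTC + 9h = 21:15 Varkir Territory standard time.
The standard-time date in Varkir Territory, 23 March 2030, does not fall between 27 April and 7 October, so daylight saving is not in effect and Varkir Territory is at UTC+09:00.
12:15 UTC + 9h = 21:15 Varkir Territory.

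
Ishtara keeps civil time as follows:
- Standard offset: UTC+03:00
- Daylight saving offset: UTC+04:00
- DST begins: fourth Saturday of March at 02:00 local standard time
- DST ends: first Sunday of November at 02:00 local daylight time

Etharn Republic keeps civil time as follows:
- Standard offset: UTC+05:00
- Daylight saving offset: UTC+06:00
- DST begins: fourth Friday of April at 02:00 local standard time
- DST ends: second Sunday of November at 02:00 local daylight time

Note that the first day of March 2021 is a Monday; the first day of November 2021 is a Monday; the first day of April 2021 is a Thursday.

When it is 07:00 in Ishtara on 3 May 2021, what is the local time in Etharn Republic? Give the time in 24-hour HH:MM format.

09:00

1 March 2021 is a Monday, so the first Saturday is March 6 and the fourth is March 27.
1 November 2021 is a Monday, so the first Sunday is November 7.
3 May 2021 lies within the daylight-saving period (27 March – 7 November), so Ishtara is on daylight time, UTC+04:00.
07:00 Ishtara − 4h = 03:00 UTC.
1 April 2021 is a Thursday, so the first Friday is April 2 and the fourth is April 23.
1 November 2021 is a Monday, so the first Sunday is November 7 and the second is November 14.
At the standard offset (UTC+05:00), 03:00 UTC + 5h = 08:00 Etharn Republic standard time.
Daylight saving runs 23 April – 14 November; the standard-time date in Etharn Republic, 3 May 2021, is inside that window, so Etharn Republic is at UTC+06:00.
03:00 UTC + 6h = 09:00 Etharn Republic.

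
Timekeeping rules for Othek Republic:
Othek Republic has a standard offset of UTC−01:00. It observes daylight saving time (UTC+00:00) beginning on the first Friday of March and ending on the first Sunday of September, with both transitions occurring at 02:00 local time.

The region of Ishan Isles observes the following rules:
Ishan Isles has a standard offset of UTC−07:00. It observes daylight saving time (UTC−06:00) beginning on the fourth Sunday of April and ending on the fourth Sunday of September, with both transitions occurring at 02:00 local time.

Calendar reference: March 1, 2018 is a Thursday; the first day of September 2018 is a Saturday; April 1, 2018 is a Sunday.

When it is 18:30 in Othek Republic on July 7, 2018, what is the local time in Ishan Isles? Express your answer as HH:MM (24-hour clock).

1 March 2018 is a Thursday, so the first Friday is March 2.
1 September 2018 is a Saturday, so the first Sunday is September 2.
Daylight saving runs 2 March – 2 September; July 7, 2018 is inside that window, so Othek Republic is at UTC+00:00.
18:30 Othek Republic − 0h = 18:30 UTC.
1 April 2018 is a Sunday, so the first Sunday is April 1 and the fourth is April 22.
1 September 2018 is a Saturday, so the first Sunday is September 2 and the fourth is September 23.
At the standard offset (UTC−07:00), 18:30 UTC − 7h = 11:30 Ishan Isles standard time.
The standard-time date in Ishan Isles, July 7, 2018, lies within the daylight-saving period (22 April – 23 September), so Ishan Isles is on daylight time, UTC−06:00.
18:30 UTC − 6h = 12:30 Ishan Isles.

12:30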